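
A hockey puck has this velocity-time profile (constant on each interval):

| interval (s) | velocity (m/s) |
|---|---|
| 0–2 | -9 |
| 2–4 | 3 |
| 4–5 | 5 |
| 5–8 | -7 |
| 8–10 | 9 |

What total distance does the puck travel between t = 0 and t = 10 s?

68 m

Total distance travelled is ∫|v| dt — sum the magnitudes of each area piece.
0–2 s: |-9| × 2 = 18 m
2–4 s: |3| × 2 = 6 m
4–5 s: |5| × 1 = 5 m
5–8 s: |-7| × 3 = 21 m
8–10 s: |9| × 2 = 18 m
Total distance = 68 m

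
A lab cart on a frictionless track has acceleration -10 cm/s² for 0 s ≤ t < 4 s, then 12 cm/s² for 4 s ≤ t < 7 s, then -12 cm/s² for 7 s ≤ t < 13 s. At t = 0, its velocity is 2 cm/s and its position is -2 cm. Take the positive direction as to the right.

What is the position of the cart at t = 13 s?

On each constant-a segment, Δv = aΔt and Δx = v₀Δt + ½aΔt²; chain segment to segment.
0–4 s: v starts 2 cm/s; Δx = 2·4 + ½·-10·4² = -72 cm; v ends -38 cm/s.
4–7 s: v starts -38 cm/s; Δx = -38·3 + ½·12·3² = -60 cm; v ends -2 cm/s.
7–13 s: v starts -2 cm/s; Δx = -2·6 + ½·-12·6² = -228 cm; v ends -74 cm/s.
x(13) = -2 + Σ Δx = -362 cm.

-362 cm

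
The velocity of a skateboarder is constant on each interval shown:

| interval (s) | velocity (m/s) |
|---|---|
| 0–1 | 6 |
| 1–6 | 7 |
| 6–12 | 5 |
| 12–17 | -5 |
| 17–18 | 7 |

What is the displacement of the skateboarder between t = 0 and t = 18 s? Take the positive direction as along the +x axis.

53 m

Displacement is the signed area under the v-t curve.
0–1 s: 6 × 1 = 6 m
1–6 s: 7 × 5 = 35 m
6–12 s: 5 × 6 = 30 m
12–17 s: -5 × 5 = -25 m
17–18 s: 7 × 1 = 7 m
Net displacement = 53 m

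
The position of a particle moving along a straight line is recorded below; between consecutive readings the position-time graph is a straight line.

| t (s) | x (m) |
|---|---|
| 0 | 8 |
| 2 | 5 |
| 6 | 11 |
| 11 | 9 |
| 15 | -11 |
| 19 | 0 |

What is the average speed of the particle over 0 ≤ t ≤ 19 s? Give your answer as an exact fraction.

Average speed = (total path length)/(elapsed time); on a piecewise-linear x-t graph the path length is Σ|Δx|.
0–2 s: |Δx| = |5 − 8| = 3 m
2–6 s: |Δx| = |11 − 5| = 6 m
6–11 s: |Δx| = |9 − 11| = 2 m
11–15 s: |Δx| = |-11 − 9| = 20 m
15–19 s: |Δx| = |0 − -11| = 11 m
Total path = 42 m; average speed = 42/19 = 42/19 m/s.

42/19 m/s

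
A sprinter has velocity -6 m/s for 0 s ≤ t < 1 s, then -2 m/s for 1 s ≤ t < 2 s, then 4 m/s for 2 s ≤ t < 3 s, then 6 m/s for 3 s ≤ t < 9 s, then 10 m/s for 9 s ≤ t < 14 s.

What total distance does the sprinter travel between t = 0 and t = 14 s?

Total distance travelled is ∫|v| dt — sum the magnitudes of each area piece.
0–1 s: |-6| × 1 = 6 m
1–2 s: |-2| × 1 = 2 m
2–3 s: |4| × 1 = 4 m
3–9 s: |6| × 6 = 36 m
9–14 s: |10| × 5 = 50 m
Total distance = 98 m

98 m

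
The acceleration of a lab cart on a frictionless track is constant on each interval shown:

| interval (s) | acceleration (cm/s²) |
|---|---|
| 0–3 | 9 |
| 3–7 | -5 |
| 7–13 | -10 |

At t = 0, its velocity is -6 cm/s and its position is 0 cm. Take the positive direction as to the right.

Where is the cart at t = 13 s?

On each constant-a segment, Δv = aΔt and Δx = v₀Δt + ½aΔt²; chain segment to segment.
0–3 s: v starts -6 cm/s; Δx = -6·3 + ½·9·3² = 22.5 cm; v ends 21 cm/s.
3–7 s: v starts 21 cm/s; Δx = 21·4 + ½·-5·4² = 44 cm; v ends 1 cm/s.
7–13 s: v starts 1 cm/s; Δx = 1·6 + ½·-10·6² = -174 cm; v ends -59 cm/s.
x(13) = 0 + Σ Δx = -107.5 cm.

-107.5 cm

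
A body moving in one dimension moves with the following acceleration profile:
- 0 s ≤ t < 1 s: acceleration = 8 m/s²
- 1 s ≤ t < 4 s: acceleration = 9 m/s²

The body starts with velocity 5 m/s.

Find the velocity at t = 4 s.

Δv equals the area under the a-t graph; then v = v₀ + Δv.
0–1 s: 8 × 1 = 8 m/s
1–4 s: 9 × 3 = 27 m/s
Δv = 35 m/s, so v(4) = 5 + (35) = 40 m/s.

40 m/s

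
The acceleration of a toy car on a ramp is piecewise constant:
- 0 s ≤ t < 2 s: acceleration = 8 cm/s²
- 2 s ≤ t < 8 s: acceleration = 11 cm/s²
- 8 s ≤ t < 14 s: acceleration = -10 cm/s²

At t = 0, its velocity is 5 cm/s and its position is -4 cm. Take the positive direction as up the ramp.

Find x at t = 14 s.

688 cm

On each constant-a segment, Δv = aΔt and Δx = v₀Δt + ½aΔt²; chain segment to segment.
0–2 s: v starts 5 cm/s; Δx = 5·2 + ½·8·2² = 26 cm; v ends 21 cm/s.
2–8 s: v starts 21 cm/s; Δx = 21·6 + ½·11·6² = 324 cm; v ends 87 cm/s.
8–14 s: v starts 87 cm/s; Δx = 87·6 + ½·-10·6² = 342 cm; v ends 27 cm/s.
x(14) = -4 + Σ Δx = 688 cm.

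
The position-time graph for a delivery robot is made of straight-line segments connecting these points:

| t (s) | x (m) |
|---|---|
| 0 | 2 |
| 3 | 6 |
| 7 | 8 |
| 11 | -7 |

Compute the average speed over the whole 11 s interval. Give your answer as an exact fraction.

Average speed = (total path length)/(elapsed time); on a piecewise-linear x-t graph the path length is Σ|Δx|.
0–3 s: |Δx| = |6 − 2| = 4 m
3–7 s: |Δx| = |8 − 6| = 2 m
7–11 s: |Δx| = |-7 − 8| = 15 m
Total path = 21 m; average speed = 21/11 = 21/11 m/s.

21/11 m/s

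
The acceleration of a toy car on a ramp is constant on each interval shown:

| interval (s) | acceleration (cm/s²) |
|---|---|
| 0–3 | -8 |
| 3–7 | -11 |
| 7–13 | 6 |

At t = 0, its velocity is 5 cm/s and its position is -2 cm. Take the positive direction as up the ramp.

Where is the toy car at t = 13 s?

On each constant-a segment, Δv = aΔt and Δx = v₀Δt + ½aΔt²; chain segment to segment.
0–3 s: v starts 5 cm/s; Δx = 5·3 + ½·-8·3² = -21 cm; v ends -19 cm/s.
3–7 s: v starts -19 cm/s; Δx = -19·4 + ½·-11·4² = -164 cm; v ends -63 cm/s.
7–13 s: v starts -63 cm/s; Δx = -63·6 + ½·6·6² = -270 cm; v ends -27 cm/s.
x(13) = -2 + Σ Δx = -457 cm.

-457 cm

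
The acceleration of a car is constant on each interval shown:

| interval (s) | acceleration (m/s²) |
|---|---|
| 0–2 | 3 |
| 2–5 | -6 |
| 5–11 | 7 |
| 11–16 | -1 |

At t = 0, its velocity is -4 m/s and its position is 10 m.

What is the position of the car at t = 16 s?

134.5 m

On each constant-a segment, Δv = aΔt and Δx = v₀Δt + ½aΔt²; chain segment to segment.
0–2 s: v starts -4 m/s; Δx = -4·2 + ½·3·2² = -2 m; v ends 2 m/s.
2–5 s: v starts 2 m/s; Δx = 2·3 + ½·-6·3² = -21 m; v ends -16 m/s.
5–11 s: v starts -16 m/s; Δx = -16·6 + ½·7·6² = 30 m; v ends 26 m/s.
11–16 s: v starts 26 m/s; Δx = 26·5 + ½·-1·5² = 117.5 m; v ends 21 m/s.
x(16) = 10 + Σ Δx = 134.5 m.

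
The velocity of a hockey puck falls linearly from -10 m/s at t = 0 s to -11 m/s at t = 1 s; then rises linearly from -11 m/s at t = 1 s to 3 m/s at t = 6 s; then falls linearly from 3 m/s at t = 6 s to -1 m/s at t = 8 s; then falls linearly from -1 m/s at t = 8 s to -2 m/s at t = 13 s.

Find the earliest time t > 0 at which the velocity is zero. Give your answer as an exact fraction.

t = 69/14 s

v changes sign on 1–6 s (from -11 to 3); the graph is linear there, so v = 0 at t = 1 + (11)·(6 − 1)/(3 − -11) = 69/14 s.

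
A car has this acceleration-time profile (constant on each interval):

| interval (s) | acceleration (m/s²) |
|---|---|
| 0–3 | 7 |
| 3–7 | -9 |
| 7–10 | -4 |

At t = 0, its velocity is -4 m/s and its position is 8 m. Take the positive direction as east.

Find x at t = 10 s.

-51.5 m

On each constant-a segment, Δv = aΔt and Δx = v₀Δt + ½aΔt²; chain segment to segment.
0–3 s: v starts -4 m/s; Δx = -4·3 + ½·7·3² = 19.5 m; v ends 17 m/s.
3–7 s: v starts 17 m/s; Δx = 17·4 + ½·-9·4² = -4 m; v ends -19 m/s.
7–10 s: v starts -19 m/s; Δx = -19·3 + ½·-4·3² = -75 m; v ends -31 m/s.
x(10) = 8 + Σ Δx = -51.5 m.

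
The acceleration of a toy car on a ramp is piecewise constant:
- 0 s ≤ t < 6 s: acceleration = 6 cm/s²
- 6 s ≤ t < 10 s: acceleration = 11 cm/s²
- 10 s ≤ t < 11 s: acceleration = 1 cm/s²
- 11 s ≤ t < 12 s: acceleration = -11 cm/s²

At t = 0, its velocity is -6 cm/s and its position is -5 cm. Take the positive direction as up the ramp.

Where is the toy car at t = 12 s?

On each constant-a segment, Δv = aΔt and Δx = v₀Δt + ½aΔt²; chain segment to segment.
0–6 s: v starts -6 cm/s; Δx = -6·6 + ½·6·6² = 72 cm; v ends 30 cm/s.
6–10 s: v starts 30 cm/s; Δx = 30·4 + ½·11·4² = 208 cm; v ends 74 cm/s.
10–11 s: v starts 74 cm/s; Δx = 74·1 + ½·1·1² = 74.5 cm; v ends 75 cm/s.
11–12 s: v starts 75 cm/s; Δx = 75·1 + ½·-11·1² = 69.5 cm; v ends 64 cm/s.
x(12) = -5 + Σ Δx = 419 cm.

419 cm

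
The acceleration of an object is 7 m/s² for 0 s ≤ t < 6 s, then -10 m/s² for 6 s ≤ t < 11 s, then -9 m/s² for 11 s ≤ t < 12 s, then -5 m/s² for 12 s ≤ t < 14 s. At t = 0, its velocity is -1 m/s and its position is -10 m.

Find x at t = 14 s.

130.5 m

On each constant-a segment, Δv = aΔt and Δx = v₀Δt + ½aΔt²; chain segment to segment.
0–6 s: v starts -1 m/s; Δx = -1·6 + ½·7·6² = 120 m; v ends 41 m/s.
6–11 s: v starts 41 m/s; Δx = 41·5 + ½·-10·5² = 80 m; v ends -9 m/s.
11–12 s: v starts -9 m/s; Δx = -9·1 + ½·-9·1² = -13.5 m; v ends -18 m/s.
12–14 s: v starts -18 m/s; Δx = -18·2 + ½·-5·2² = -46 m; v ends -28 m/s.
x(14) = -10 + Σ Δx = 130.5 m.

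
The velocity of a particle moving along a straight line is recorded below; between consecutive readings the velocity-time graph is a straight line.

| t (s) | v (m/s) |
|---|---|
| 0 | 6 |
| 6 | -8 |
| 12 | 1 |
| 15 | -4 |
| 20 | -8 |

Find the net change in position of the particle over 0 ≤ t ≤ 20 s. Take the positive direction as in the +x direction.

Net displacement equals the area under the velocity-time graph (areas below the axis count negative).
0–6 s: ½(6 + -8)(6) = -6 m
6–12 s: ½(-8 + 1)(6) = -21 m
12–15 s: ½(1 + -4)(3) = -4.5 m
15–20 s: ½(-4 + -8)(5) = -30 m
Net displacement = -61.5 m

-61.5 m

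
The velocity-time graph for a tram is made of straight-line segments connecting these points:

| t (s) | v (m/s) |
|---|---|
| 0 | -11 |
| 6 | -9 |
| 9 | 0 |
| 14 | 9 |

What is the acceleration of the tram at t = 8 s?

3 m/s²

Acceleration is the slope of the v-t graph on 6–9 s: (0 − -9)/(9 − 6) = 3 m/s².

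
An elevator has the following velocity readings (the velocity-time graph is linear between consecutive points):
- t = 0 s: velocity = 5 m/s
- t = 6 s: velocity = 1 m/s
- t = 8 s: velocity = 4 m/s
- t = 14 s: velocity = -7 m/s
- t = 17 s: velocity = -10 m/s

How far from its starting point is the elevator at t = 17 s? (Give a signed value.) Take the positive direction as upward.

Displacement is the signed area under the v-t curve.
0–6 s: ½(5 + 1)(6) = 18 m
6–8 s: ½(1 + 4)(2) = 5 m
8–14 s: ½(4 + -7)(6) = -9 m
14–17 s: ½(-7 + -10)(3) = -25.5 m
Net displacement = -11.5 m

-11.5 m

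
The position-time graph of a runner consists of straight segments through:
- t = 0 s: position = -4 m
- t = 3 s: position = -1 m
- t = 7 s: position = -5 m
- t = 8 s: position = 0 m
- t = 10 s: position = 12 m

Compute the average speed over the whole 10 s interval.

Average speed = (total path length)/(elapsed time); on a piecewise-linear x-t graph the path length is Σ|Δx|.
0–3 s: |Δx| = |-1 − -4| = 3 m
3–7 s: |Δx| = |-5 − -1| = 4 m
7–8 s: |Δx| = |0 − -5| = 5 m
8–10 s: |Δx| = |12 − 0| = 12 m
Total path = 24 m; average speed = 24/10 = 2.4 m/s.

2.4 m/s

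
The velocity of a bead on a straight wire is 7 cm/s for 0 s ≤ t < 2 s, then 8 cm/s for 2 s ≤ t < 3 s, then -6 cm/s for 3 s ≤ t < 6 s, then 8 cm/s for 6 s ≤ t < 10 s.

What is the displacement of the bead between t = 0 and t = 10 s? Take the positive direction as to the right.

Displacement is the signed area under the v-t curve.
0–2 s: 7 × 2 = 14 cm
2–3 s: 8 × 1 = 8 cm
3–6 s: -6 × 3 = -18 cm
6–10 s: 8 × 4 = 32 cm
Net displacement = 36 cm

36 cm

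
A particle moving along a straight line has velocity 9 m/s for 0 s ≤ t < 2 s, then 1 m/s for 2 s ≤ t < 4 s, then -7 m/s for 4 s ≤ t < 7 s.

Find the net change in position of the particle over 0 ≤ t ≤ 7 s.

-1 m

Displacement is the signed area under the v-t curve.
0–2 s: 9 × 2 = 18 m
2–4 s: 1 × 2 = 2 m
4–7 s: -7 × 3 = -21 m
Net displacement = -1 m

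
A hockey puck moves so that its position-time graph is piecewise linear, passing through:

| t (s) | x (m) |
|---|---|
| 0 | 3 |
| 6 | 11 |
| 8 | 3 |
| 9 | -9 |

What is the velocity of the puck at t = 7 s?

Velocity is the slope of the x-t graph on 6–8 s: (3 − 11)/(8 − 6) = -4 m/s.

-4 m/s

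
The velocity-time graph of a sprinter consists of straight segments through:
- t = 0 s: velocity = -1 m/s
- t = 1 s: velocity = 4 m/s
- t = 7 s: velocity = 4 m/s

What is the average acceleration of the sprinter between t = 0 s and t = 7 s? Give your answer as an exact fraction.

5/7 m/s²

Average acceleration = Δv/Δt = (4 − -1)/(7 − 0) = 5/7 m/s².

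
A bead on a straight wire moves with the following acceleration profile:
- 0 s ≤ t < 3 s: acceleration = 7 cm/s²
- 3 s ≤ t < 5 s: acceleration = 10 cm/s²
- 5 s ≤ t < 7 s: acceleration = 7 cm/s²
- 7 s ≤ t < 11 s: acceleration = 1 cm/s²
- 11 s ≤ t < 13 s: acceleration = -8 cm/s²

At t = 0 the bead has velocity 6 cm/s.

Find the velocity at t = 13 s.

Δv equals the area under the a-t graph; then v = v₀ + Δv.
0–3 s: 7 × 3 = 21 cm/s
3–5 s: 10 × 2 = 20 cm/s
5–7 s: 7 × 2 = 14 cm/s
7–11 s: 1 × 4 = 4 cm/s
11–13 s: -8 × 2 = -16 cm/s
Δv = 43 cm/s, so v(13) = 6 + (43) = 49 cm/s.

49 cm/s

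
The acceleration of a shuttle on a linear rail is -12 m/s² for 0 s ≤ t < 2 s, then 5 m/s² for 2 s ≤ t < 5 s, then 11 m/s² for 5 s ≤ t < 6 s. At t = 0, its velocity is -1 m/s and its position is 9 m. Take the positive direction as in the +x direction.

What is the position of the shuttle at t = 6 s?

-74 m

On each constant-a segment, Δv = aΔt and Δx = v₀Δt + ½aΔt²; chain segment to segment.
0–2 s: v starts -1 m/s; Δx = -1·2 + ½·-12·2² = -26 m; v ends -25 m/s.
2–5 s: v starts -25 m/s; Δx = -25·3 + ½·5·3² = -52.5 m; v ends -10 m/s.
5–6 s: v starts -10 m/s; Δx = -10·1 + ½·11·1² = -4.5 m; v ends 1 m/s.
x(6) = 9 + Σ Δx = -74 m.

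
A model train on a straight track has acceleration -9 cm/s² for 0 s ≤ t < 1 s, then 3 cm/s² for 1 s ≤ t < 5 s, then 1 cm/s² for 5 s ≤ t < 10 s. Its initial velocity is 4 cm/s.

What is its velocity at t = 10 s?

12 cm/s

Δv equals the area under the a-t graph; then v = v₀ + Δv.
0–1 s: -9 × 1 = -9 cm/s
1–5 s: 3 × 4 = 12 cm/s
5–10 s: 1 × 5 = 5 cm/s
Δv = 8 cm/s, so v(10) = 4 + (8) = 12 cm/s.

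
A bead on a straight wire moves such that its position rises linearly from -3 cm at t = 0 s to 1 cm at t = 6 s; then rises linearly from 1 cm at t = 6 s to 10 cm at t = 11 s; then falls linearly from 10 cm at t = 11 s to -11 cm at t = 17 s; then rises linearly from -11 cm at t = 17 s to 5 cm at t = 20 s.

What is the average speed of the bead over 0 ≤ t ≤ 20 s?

2.5 cm/s

Average speed = (total path length)/(elapsed time); on a piecewise-linear x-t graph the path length is Σ|Δx|.
0–6 s: |Δx| = |1 − -3| = 4 cm
6–11 s: |Δx| = |10 − 1| = 9 cm
11–17 s: |Δx| = |-11 − 10| = 21 cm
17–20 s: |Δx| = |5 − -11| = 16 cm
Total path = 50 cm; average speed = 50/20 = 2.5 cm/s.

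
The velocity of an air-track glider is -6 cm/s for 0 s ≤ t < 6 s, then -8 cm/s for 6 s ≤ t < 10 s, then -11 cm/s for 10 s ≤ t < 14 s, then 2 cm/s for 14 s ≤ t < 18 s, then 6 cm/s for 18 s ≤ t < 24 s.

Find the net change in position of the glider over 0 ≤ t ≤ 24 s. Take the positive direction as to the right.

-68 cm

Displacement is the signed area under the v-t curve.
0–6 s: -6 × 6 = -36 cm
6–10 s: -8 × 4 = -32 cm
10–14 s: -11 × 4 = -44 cm
14–18 s: 2 × 4 = 8 cm
18–24 s: 6 × 6 = 36 cm
Net displacement = -68 cm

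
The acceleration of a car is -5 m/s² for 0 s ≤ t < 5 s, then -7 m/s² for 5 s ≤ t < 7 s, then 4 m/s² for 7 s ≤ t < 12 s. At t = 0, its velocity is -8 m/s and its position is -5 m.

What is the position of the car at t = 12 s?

-372.5 m

On each constant-a segment, Δv = aΔt and Δx = v₀Δt + ½aΔt²; chain segment to segment.
0–5 s: v starts -8 m/s; Δx = -8·5 + ½·-5·5² = -102.5 m; v ends -33 m/s.
5–7 s: v starts -33 m/s; Δx = -33·2 + ½·-7·2² = -80 m; v ends -47 m/s.
7–12 s: v starts -47 m/s; Δx = -47·5 + ½·4·5² = -185 m; v ends -27 m/s.
x(12) = -5 + Σ Δx = -372.5 m.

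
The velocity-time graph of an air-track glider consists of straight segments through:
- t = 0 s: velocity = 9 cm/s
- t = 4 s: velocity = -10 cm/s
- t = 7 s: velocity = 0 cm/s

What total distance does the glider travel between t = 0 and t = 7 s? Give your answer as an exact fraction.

647/19 cm

Total distance travelled is ∫|v| dt — sum the magnitudes of each area piece.
0–4 s: v = 0 at t = 36/19 s; triangle areas 162/19 + 200/19 = 362/19 cm
4–7 s: |½(-10 + 0)(3)| = 15 cm
Total distance = 647/19 cm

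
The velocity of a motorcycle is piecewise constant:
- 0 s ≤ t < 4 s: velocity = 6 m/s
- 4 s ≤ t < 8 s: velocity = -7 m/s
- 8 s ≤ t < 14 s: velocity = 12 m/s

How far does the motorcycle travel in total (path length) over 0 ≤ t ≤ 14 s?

124 m

Distance (not displacement) is the total path length: add the absolute areas under v-t.
0–4 s: |6| × 4 = 24 m
4–8 s: |-7| × 4 = 28 m
8–14 s: |12| × 6 = 72 m
Total distance = 124 m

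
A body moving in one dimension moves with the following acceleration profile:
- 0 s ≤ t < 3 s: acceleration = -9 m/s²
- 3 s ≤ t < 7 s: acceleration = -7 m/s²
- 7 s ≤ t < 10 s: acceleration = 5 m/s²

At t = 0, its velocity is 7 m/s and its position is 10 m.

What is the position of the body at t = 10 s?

On each constant-a segment, Δv = aΔt and Δx = v₀Δt + ½aΔt²; chain segment to segment.
0–3 s: v starts 7 m/s; Δx = 7·3 + ½·-9·3² = -19.5 m; v ends -20 m/s.
3–7 s: v starts -20 m/s; Δx = -20·4 + ½·-7·4² = -136 m; v ends -48 m/s.
7–10 s: v starts -48 m/s; Δx = -48·3 + ½·5·3² = -121.5 m; v ends -33 m/s.
x(10) = 10 + Σ Δx = -267 m.

-267 m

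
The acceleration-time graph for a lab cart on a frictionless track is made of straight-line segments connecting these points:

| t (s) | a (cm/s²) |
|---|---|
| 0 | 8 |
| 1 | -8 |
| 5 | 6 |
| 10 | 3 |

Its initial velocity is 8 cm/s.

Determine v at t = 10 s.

26.5 cm/s

Δv equals the area under the a-t graph; then v = v₀ + Δv.
0–1 s: ½(8 + -8)(1) = 0 cm/s
1–5 s: ½(-8 + 6)(4) = -4 cm/s
5–10 s: ½(6 + 3)(5) = 22.5 cm/s
Δv = 18.5 cm/s, so v(10) = 8 + (18.5) = 26.5 cm/s.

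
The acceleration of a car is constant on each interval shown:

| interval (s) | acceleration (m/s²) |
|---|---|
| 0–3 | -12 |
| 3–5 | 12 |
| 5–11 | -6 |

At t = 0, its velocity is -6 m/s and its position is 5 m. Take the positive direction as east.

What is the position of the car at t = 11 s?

On each constant-a segment, Δv = aΔt and Δx = v₀Δt + ½aΔt²; chain segment to segment.
0–3 s: v starts -6 m/s; Δx = -6·3 + ½·-12·3² = -72 m; v ends -42 m/s.
3–5 s: v starts -42 m/s; Δx = -42·2 + ½·12·2² = -60 m; v ends -18 m/s.
5–11 s: v starts -18 m/s; Δx = -18·6 + ½·-6·6² = -216 m; v ends -54 m/s.
x(11) = 5 + Σ Δx = -343 m.

-343 m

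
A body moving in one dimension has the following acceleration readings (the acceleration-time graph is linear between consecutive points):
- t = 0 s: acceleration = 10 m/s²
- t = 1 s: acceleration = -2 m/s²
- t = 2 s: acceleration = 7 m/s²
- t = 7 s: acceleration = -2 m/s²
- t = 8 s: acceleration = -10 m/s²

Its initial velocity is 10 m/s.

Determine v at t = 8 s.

23 m/s

Δv equals the area under the a-t graph; then v = v₀ + Δv.
0–1 s: ½(10 + -2)(1) = 4 m/s
1–2 s: ½(-2 + 7)(1) = 2.5 m/s
2–7 s: ½(7 + -2)(5) = 12.5 m/s
7–8 s: ½(-2 + -10)(1) = -6 m/s
Δv = 13 m/s, so v(8) = 10 + (13) = 23 m/s.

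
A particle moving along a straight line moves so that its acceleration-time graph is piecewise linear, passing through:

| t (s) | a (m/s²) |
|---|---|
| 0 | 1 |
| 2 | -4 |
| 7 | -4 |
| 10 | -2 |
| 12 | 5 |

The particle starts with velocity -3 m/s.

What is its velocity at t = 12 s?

Δv equals the area under the a-t graph; then v = v₀ + Δv.
0–2 s: ½(1 + -4)(2) = -3 m/s
2–7 s: -4 × 5 = -20 m/s
7–10 s: ½(-4 + -2)(3) = -9 m/s
10–12 s: ½(-2 + 5)(2) = 3 m/s
Δv = -29 m/s, so v(12) = -3 + (-29) = -32 m/s.

-32 m/s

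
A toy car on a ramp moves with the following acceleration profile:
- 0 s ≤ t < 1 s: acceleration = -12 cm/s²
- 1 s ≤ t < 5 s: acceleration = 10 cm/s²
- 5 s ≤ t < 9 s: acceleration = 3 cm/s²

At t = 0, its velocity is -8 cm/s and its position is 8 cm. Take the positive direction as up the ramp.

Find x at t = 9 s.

98 cm

On each constant-a segment, Δv = aΔt and Δx = v₀Δt + ½aΔt²; chain segment to segment.
0–1 s: v starts -8 cm/s; Δx = -8·1 + ½·-12·1² = -14 cm; v ends -20 cm/s.
1–5 s: v starts -20 cm/s; Δx = -20·4 + ½·10·4² = 0 cm; v ends 20 cm/s.
5–9 s: v starts 20 cm/s; Δx = 20·4 + ½·3·4² = 104 cm; v ends 32 cm/s.
x(9) = 8 + Σ Δx = 98 cm.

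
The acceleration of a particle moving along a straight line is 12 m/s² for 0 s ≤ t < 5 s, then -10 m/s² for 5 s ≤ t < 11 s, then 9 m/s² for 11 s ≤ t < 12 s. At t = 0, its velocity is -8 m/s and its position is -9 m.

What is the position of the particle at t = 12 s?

229.5 m

On each constant-a segment, Δv = aΔt and Δx = v₀Δt + ½aΔt²; chain segment to segment.
0–5 s: v starts -8 m/s; Δx = -8·5 + ½·12·5² = 110 m; v ends 52 m/s.
5–11 s: v starts 52 m/s; Δx = 52·6 + ½·-10·6² = 132 m; v ends -8 m/s.
11–12 s: v starts -8 m/s; Δx = -8·1 + ½·9·1² = -3.5 m; v ends 1 m/s.
x(12) = -9 + Σ Δx = 229.5 m.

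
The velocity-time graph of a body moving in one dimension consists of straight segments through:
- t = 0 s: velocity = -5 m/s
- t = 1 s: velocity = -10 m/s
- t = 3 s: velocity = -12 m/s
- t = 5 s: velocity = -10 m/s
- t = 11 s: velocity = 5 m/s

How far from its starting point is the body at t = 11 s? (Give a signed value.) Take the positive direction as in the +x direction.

Net displacement equals the area under the velocity-time graph (areas below the axis count negative).
0–1 s: ½(-5 + -10)(1) = -7.5 m
1–3 s: ½(-10 + -12)(2) = -22 m
3–5 s: ½(-12 + -10)(2) = -22 m
5–11 s: ½(-10 + 5)(6) = -15 m
Net displacement = -66.5 m

-66.5 m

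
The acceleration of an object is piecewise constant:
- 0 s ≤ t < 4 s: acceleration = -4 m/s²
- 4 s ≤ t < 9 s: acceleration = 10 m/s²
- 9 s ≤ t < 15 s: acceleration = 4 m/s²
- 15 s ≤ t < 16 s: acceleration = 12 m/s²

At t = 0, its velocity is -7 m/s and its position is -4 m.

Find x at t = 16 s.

On each constant-a segment, Δv = aΔt and Δx = v₀Δt + ½aΔt²; chain segment to segment.
0–4 s: v starts -7 m/s; Δx = -7·4 + ½·-4·4² = -60 m; v ends -23 m/s.
4–9 s: v starts -23 m/s; Δx = -23·5 + ½·10·5² = 10 m; v ends 27 m/s.
9–15 s: v starts 27 m/s; Δx = 27·6 + ½·4·6² = 234 m; v ends 51 m/s.
15–16 s: v starts 51 m/s; Δx = 51·1 + ½·12·1² = 57 m; v ends 63 m/s.
x(16) = -4 + Σ Δx = 237 m.

237 m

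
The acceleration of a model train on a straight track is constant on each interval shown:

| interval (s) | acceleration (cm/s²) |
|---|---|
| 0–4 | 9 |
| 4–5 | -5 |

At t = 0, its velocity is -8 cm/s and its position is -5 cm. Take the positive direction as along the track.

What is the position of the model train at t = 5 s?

60.5 cm

On each constant-a segment, Δv = aΔt and Δx = v₀Δt + ½aΔt²; chain segment to segment.
0–4 s: v starts -8 cm/s; Δx = -8·4 + ½·9·4² = 40 cm; v ends 28 cm/s.
4–5 s: v starts 28 cm/s; Δx = 28·1 + ½·-5·1² = 25.5 cm; v ends 23 cm/s.
x(5) = -5 + Σ Δx = 60.5 cm.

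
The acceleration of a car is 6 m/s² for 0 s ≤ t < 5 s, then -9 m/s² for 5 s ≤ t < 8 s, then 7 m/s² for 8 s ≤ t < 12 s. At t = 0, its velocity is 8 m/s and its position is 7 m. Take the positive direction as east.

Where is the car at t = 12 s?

On each constant-a segment, Δv = aΔt and Δx = v₀Δt + ½aΔt²; chain segment to segment.
0–5 s: v starts 8 m/s; Δx = 8·5 + ½·6·5² = 115 m; v ends 38 m/s.
5–8 s: v starts 38 m/s; Δx = 38·3 + ½·-9·3² = 73.5 m; v ends 11 m/s.
8–12 s: v starts 11 m/s; Δx = 11·4 + ½·7·4² = 100 m; v ends 39 m/s.
x(12) = 7 + Σ Δx = 295.5 m.

295.5 m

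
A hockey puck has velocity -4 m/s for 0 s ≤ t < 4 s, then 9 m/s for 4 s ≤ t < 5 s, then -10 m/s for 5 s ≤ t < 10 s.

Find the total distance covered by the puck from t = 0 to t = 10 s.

Distance (not displacement) is the total path length: add the absolute areas under v-t.
0–4 s: |-4| × 4 = 16 m
4–5 s: |9| × 1 = 9 m
5–10 s: |-10| × 5 = 50 m
Total distance = 75 m

75 m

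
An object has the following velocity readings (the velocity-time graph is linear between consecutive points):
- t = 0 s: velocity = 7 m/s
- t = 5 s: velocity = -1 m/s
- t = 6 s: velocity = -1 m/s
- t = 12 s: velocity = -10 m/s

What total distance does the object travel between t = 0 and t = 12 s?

49.625 m

Total distance travelled is ∫|v| dt — sum the magnitudes of each area piece.
0–5 s: v = 0 at t = 4.375 s; triangle areas 15.3125 + 0.3125 = 15.625 m
5–6 s: |-1| × 1 = 1 m
6–12 s: |½(-1 + -10)(6)| = 33 m
Total distance = 49.625 m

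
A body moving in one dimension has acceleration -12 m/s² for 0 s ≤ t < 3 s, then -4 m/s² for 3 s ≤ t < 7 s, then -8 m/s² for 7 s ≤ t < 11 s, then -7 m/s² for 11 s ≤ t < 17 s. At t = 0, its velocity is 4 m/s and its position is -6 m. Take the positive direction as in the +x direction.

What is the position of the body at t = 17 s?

-1070 m

On each constant-a segment, Δv = aΔt and Δx = v₀Δt + ½aΔt²; chain segment to segment.
0–3 s: v starts 4 m/s; Δx = 4·3 + ½·-12·3² = -42 m; v ends -32 m/s.
3–7 s: v starts -32 m/s; Δx = -32·4 + ½·-4·4² = -160 m; v ends -48 m/s.
7–11 s: v starts -48 m/s; Δx = -48·4 + ½·-8·4² = -256 m; v ends -80 m/s.
11–17 s: v starts -80 m/s; Δx = -80·6 + ½·-7·6² = -606 m; v ends -122 m/s.
x(17) = -6 + Σ Δx = -1070 m.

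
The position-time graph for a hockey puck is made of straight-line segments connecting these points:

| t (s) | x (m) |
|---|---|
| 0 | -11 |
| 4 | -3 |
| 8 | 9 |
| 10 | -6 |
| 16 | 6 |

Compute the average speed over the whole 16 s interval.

Average speed = (total path length)/(elapsed time); on a piecewise-linear x-t graph the path length is Σ|Δx|.
0–4 s: |Δx| = |-3 − -11| = 8 m
4–8 s: |Δx| = |9 − -3| = 12 m
8–10 s: |Δx| = |-6 − 9| = 15 m
10–16 s: |Δx| = |6 − -6| = 12 m
Total path = 47 m; average speed = 47/16 = 2.9375 m/s.

2.9375 m/s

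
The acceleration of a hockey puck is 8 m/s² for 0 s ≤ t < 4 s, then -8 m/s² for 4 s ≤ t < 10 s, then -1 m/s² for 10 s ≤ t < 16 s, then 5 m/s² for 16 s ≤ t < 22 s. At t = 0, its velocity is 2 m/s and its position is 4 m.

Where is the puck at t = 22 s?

On each constant-a segment, Δv = aΔt and Δx = v₀Δt + ½aΔt²; chain segment to segment.
0–4 s: v starts 2 m/s; Δx = 2·4 + ½·8·4² = 72 m; v ends 34 m/s.
4–10 s: v starts 34 m/s; Δx = 34·6 + ½·-8·6² = 60 m; v ends -14 m/s.
10–16 s: v starts -14 m/s; Δx = -14·6 + ½·-1·6² = -102 m; v ends -20 m/s.
16–22 s: v starts -20 m/s; Δx = -20·6 + ½·5·6² = -30 m; v ends 10 m/s.
x(22) = 4 + Σ Δx = 4 m.

4 m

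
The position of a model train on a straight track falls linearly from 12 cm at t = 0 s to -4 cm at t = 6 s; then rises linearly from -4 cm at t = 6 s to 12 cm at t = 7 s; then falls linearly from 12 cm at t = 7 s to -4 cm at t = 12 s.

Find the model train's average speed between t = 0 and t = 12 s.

Average speed = (total path length)/(elapsed time); on a piecewise-linear x-t graph the path length is Σ|Δx|.
0–6 s: |Δx| = |-4 − 12| = 16 cm
6–7 s: |Δx| = |12 − -4| = 16 cm
7–12 s: |Δx| = |-4 − 12| = 16 cm
Total path = 48 cm; average speed = 48/12 = 4 cm/s.

4 cm/s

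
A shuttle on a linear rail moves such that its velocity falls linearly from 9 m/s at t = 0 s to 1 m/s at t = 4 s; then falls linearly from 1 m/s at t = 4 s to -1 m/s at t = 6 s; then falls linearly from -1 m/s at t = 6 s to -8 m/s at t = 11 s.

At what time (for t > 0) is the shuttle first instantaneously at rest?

v changes sign on 4–6 s (from 1 to -1); the graph is linear there, so v = 0 at t = 4 + (-1)·(6 − 4)/(-1 − 1) = 5 s.

t = 5 s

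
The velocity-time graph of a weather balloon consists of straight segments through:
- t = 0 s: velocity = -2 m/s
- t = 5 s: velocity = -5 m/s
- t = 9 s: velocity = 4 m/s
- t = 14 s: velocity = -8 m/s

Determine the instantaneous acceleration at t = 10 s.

-2.4 m/s²

Acceleration is the slope of the v-t graph on 9–14 s: (-8 − 4)/(14 − 9) = -2.4 m/s².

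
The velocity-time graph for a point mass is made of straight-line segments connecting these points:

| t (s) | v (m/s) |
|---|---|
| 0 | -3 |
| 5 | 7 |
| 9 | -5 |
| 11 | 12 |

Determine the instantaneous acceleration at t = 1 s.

Acceleration is the slope of the v-t graph on 0–5 s: (7 − -3)/(5 − 0) = 2 m/s².

2 m/s²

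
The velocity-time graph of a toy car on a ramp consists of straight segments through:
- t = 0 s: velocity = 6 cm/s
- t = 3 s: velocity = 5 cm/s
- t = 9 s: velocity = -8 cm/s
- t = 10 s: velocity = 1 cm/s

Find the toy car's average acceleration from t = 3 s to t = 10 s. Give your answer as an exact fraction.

-4/7 cm/s²

Average acceleration = Δv/Δt = (1 − 5)/(10 − 3) = -4/7 cm/s².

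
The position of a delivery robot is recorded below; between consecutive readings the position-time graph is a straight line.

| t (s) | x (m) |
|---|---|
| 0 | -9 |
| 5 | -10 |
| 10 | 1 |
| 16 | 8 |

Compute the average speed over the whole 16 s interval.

Average speed = (total path length)/(elapsed time); on a piecewise-linear x-t graph the path length is Σ|Δx|.
0–5 s: |Δx| = |-10 − -9| = 1 m
5–10 s: |Δx| = |1 − -10| = 11 m
10–16 s: |Δx| = |8 − 1| = 7 m
Total path = 19 m; average speed = 19/16 = 1.1875 m/s.

1.1875 m/s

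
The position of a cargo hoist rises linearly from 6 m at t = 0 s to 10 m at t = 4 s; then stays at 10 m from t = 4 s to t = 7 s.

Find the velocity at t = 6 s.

Velocity is the slope of the x-t graph on 4–7 s: (10 − 10)/(7 − 4) = 0 m/s.

0 m/s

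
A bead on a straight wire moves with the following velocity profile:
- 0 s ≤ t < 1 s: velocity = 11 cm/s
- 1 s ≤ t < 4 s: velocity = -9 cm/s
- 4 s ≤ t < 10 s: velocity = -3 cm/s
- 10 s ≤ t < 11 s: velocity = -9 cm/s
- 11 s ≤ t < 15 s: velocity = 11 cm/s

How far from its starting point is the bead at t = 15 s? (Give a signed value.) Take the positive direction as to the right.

Displacement is the signed area under the v-t curve.
0–1 s: 11 × 1 = 11 cm
1–4 s: -9 × 3 = -27 cm
4–10 s: -3 × 6 = -18 cm
10–11 s: -9 × 1 = -9 cm
11–15 s: 11 × 4 = 44 cm
Net displacement = 1 cm

1 cm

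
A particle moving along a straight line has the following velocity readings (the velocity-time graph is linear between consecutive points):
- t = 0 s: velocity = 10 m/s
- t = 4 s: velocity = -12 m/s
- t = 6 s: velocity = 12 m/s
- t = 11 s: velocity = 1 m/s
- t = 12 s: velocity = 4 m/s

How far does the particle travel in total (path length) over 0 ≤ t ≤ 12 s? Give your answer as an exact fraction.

Total distance travelled is ∫|v| dt — sum the magnitudes of each area piece.
0–4 s: v = 0 at t = 20/11 s; triangle areas 100/11 + 144/11 = 244/11 m
4–6 s: v = 0 at t = 5 s; triangle areas 6 + 6 = 12 m
6–11 s: |½(12 + 1)(5)| = 32.5 m
11–12 s: |½(1 + 4)(1)| = 2.5 m
Total distance = 761/11 m

761/11 m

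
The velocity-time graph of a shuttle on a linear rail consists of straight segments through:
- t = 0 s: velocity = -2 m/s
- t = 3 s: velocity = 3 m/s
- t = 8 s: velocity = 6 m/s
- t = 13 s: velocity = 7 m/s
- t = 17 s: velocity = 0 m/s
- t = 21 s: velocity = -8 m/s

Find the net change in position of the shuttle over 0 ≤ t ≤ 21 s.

54.5 m

Net displacement equals the area under the velocity-time graph (areas below the axis count negative).
0–3 s: ½(-2 + 3)(3) = 1.5 m
3–8 s: ½(3 + 6)(5) = 22.5 m
8–13 s: ½(6 + 7)(5) = 32.5 m
13–17 s: ½(7 + 0)(4) = 14 m
17–21 s: ½(0 + -8)(4) = -16 m
Net displacement = 54.5 m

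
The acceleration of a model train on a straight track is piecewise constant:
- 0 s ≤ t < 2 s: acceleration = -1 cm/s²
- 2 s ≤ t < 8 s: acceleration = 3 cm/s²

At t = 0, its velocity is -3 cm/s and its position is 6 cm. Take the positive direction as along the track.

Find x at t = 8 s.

On each constant-a segment, Δv = aΔt and Δx = v₀Δt + ½aΔt²; chain segment to segment.
0–2 s: v starts -3 cm/s; Δx = -3·2 + ½·-1·2² = -8 cm; v ends -5 cm/s.
2–8 s: v starts -5 cm/s; Δx = -5·6 + ½·3·6² = 24 cm; v ends 13 cm/s.
x(8) = 6 + Σ Δx = 22 cm.

22 cm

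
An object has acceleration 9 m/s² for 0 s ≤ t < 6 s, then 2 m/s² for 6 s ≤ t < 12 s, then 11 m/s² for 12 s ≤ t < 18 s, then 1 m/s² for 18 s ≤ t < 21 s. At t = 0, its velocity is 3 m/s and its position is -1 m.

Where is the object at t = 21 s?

1578.5 m

On each constant-a segment, Δv = aΔt and Δx = v₀Δt + ½aΔt²; chain segment to segment.
0–6 s: v starts 3 m/s; Δx = 3·6 + ½·9·6² = 180 m; v ends 57 m/s.
6–12 s: v starts 57 m/s; Δx = 57·6 + ½·2·6² = 378 m; v ends 69 m/s.
12–18 s: v starts 69 m/s; Δx = 69·6 + ½·11·6² = 612 m; v ends 135 m/s.
18–21 s: v starts 135 m/s; Δx = 135·3 + ½·1·3² = 409.5 m; v ends 138 m/s.
x(21) = -1 + Σ Δx = 1578.5 m.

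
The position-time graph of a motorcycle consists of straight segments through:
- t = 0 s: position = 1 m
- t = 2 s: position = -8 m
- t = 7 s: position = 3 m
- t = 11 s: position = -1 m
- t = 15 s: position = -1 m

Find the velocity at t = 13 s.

Velocity is the slope of the x-t graph on 11–15 s: (-1 − -1)/(15 − 11) = 0 m/s.

0 m/s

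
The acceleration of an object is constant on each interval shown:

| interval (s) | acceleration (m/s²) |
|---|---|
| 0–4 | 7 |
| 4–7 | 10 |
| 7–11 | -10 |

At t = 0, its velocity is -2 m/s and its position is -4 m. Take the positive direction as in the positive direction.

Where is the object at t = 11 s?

311 m

On each constant-a segment, Δv = aΔt and Δx = v₀Δt + ½aΔt²; chain segment to segment.
0–4 s: v starts -2 m/s; Δx = -2·4 + ½·7·4² = 48 m; v ends 26 m/s.
4–7 s: v starts 26 m/s; Δx = 26·3 + ½·10·3² = 123 m; v ends 56 m/s.
7–11 s: v starts 56 m/s; Δx = 56·4 + ½·-10·4² = 144 m; v ends 16 m/s.
x(11) = -4 + Σ Δx = 311 m.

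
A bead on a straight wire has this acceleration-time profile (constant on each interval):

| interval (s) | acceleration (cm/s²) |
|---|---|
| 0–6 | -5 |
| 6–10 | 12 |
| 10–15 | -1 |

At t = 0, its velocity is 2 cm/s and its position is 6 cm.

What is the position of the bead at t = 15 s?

On each constant-a segment, Δv = aΔt and Δx = v₀Δt + ½aΔt²; chain segment to segment.
0–6 s: v starts 2 cm/s; Δx = 2·6 + ½·-5·6² = -78 cm; v ends -28 cm/s.
6–10 s: v starts -28 cm/s; Δx = -28·4 + ½·12·4² = -16 cm; v ends 20 cm/s.
10–15 s: v starts 20 cm/s; Δx = 20·5 + ½·-1·5² = 87.5 cm; v ends 15 cm/s.
x(15) = 6 + Σ Δx = -0.5 cm.

-0.5 cm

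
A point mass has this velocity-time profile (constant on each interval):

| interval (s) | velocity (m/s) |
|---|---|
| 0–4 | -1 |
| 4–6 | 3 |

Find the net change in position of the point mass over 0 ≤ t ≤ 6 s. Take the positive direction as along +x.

2 m

Net displacement equals the area under the velocity-time graph (areas below the axis count negative).
0–4 s: -1 × 4 = -4 m
4–6 s: 3 × 2 = 6 m
Net displacement = 2 m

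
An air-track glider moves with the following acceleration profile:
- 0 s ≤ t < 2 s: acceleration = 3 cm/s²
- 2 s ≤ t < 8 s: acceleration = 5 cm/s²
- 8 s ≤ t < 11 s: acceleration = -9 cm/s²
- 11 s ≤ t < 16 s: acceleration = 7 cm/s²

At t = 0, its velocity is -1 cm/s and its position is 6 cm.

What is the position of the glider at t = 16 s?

322 cm

On each constant-a segment, Δv = aΔt and Δx = v₀Δt + ½aΔt²; chain segment to segment.
0–2 s: v starts -1 cm/s; Δx = -1·2 + ½·3·2² = 4 cm; v ends 5 cm/s.
2–8 s: v starts 5 cm/s; Δx = 5·6 + ½·5·6² = 120 cm; v ends 35 cm/s.
8–11 s: v starts 35 cm/s; Δx = 35·3 + ½·-9·3² = 64.5 cm; v ends 8 cm/s.
11–16 s: v starts 8 cm/s; Δx = 8·5 + ½·7·5² = 127.5 cm; v ends 43 cm/s.
x(16) = 6 + Σ Δx = 322 cm.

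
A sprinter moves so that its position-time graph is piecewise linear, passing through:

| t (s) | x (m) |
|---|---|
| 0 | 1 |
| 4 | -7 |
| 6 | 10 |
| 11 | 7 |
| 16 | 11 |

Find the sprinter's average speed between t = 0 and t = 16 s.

Average speed = (total path length)/(elapsed time); on a piecewise-linear x-t graph the path length is Σ|Δx|.
0–4 s: |Δx| = |-7 − 1| = 8 m
4–6 s: |Δx| = |10 − -7| = 17 m
6–11 s: |Δx| = |7 − 10| = 3 m
11–16 s: |Δx| = |11 − 7| = 4 m
Total path = 32 m; average speed = 32/16 = 2 m/s.

2 m/s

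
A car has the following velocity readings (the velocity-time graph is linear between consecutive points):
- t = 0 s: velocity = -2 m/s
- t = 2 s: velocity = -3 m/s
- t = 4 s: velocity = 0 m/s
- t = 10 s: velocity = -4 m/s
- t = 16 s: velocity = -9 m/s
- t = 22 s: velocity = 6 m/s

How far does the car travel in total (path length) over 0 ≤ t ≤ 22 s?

Total distance travelled is ∫|v| dt — sum the magnitudes of each area piece.
0–2 s: |½(-2 + -3)(2)| = 5 m
2–4 s: |½(-3 + 0)(2)| = 3 m
4–10 s: |½(0 + -4)(6)| = 12 m
10–16 s: |½(-4 + -9)(6)| = 39 m
16–22 s: v = 0 at t = 19.6 s; triangle areas 16.2 + 7.2 = 23.4 m
Total distance = 82.4 m

82.4 m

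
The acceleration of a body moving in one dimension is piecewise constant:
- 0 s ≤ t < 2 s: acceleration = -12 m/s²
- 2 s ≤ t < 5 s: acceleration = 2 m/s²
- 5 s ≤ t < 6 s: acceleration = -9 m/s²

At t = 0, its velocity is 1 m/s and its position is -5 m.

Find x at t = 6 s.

On each constant-a segment, Δv = aΔt and Δx = v₀Δt + ½aΔt²; chain segment to segment.
0–2 s: v starts 1 m/s; Δx = 1·2 + ½·-12·2² = -22 m; v ends -23 m/s.
2–5 s: v starts -23 m/s; Δx = -23·3 + ½·2·3² = -60 m; v ends -17 m/s.
5–6 s: v starts -17 m/s; Δx = -17·1 + ½·-9·1² = -21.5 m; v ends -26 m/s.
x(6) = -5 + Σ Δx = -108.5 m.

-108.5 m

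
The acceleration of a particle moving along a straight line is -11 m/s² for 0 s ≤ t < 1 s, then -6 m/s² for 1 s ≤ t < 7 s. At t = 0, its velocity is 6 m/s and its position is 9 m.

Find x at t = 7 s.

-128.5 m

On each constant-a segment, Δv = aΔt and Δx = v₀Δt + ½aΔt²; chain segment to segment.
0–1 s: v starts 6 m/s; Δx = 6·1 + ½·-11·1² = 0.5 m; v ends -5 m/s.
1–7 s: v starts -5 m/s; Δx = -5·6 + ½·-6·6² = -138 m; v ends -41 m/s.
x(7) = 9 + Σ Δx = -128.5 m.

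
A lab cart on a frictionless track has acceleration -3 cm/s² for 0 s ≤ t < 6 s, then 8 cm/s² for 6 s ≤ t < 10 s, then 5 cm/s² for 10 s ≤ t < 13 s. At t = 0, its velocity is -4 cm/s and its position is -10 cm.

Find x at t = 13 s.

-59.5 cm

On each constant-a segment, Δv = aΔt and Δx = v₀Δt + ½aΔt²; chain segment to segment.
0–6 s: v starts -4 cm/s; Δx = -4·6 + ½·-3·6² = -78 cm; v ends -22 cm/s.
6–10 s: v starts -22 cm/s; Δx = -22·4 + ½·8·4² = -24 cm; v ends 10 cm/s.
10–13 s: v starts 10 cm/s; Δx = 10·3 + ½·5·3² = 52.5 cm; v ends 25 cm/s.
x(13) = -10 + Σ Δx = -59.5 cm.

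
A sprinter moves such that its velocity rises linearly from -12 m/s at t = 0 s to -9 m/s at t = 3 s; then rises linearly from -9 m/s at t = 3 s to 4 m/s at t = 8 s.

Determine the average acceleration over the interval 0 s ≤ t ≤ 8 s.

Average acceleration = Δv/Δt = (4 − -12)/(8 − 0) = 2 m/s².

2 m/s²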